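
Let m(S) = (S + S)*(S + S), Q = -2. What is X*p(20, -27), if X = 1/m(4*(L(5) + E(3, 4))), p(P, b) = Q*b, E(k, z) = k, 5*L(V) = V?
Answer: 27/512 ≈ 0.052734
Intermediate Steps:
L(V) = V/5
p(P, b) = -2*b
m(S) = 4*S**2 (m(S) = (2*S)*(2*S) = 4*S**2)
X = 1/1024 (X = 1/(4*(4*((1/5)*5 + 3))**2) = 1/(4*(4*(1 + 3))**2) = 1/(4*(4*4)**2) = 1/(4*16**2) = 1/(4*256) = 1/1024 ≈ 0.00097656)
X*p(20, -27) = (-2*(-27))/1024 = (1/1024)*54 = 27/512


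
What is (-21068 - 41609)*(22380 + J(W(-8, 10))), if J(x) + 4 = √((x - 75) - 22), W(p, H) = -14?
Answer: -1402460552 - 62677*I*√111 ≈ -1.4025e+9 - 6.6034e+5*I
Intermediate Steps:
J(x) = -4 + √(-97 + x) (J(x) = -4 + √((x - 75) - 22) = -4 + √((-75 + x) - 22) = -4 + √(-97 + x))
(-21068 - 41609)*(22380 + J(W(-8, 10))) = (-21068 - 41609)*(22380 + (-4 + √(-97 - 14))) = -62677*(22380 + (-4 + √(-111))) = -62677*(22380 + (-4 + I*√111)) = -62677*(22376 + I*√111) = -1402460552 - 62677*I*√111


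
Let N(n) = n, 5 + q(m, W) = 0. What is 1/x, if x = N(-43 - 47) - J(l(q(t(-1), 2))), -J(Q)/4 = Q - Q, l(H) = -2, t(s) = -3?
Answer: -1/90 ≈ -0.011111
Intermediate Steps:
q(m, W) = -5 (q(m, W) = -5 + 0 = -5)
J(Q) = 0 (J(Q) = -4*(Q - Q) = -4*0 = 0)
x = -90 (x = (-43 - 47) - 1*0 = -90 + 0 = -90)
1/x = 1/(-90) = -1/90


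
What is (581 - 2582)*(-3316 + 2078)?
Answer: 2477238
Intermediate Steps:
(581 - 2582)*(-3316 + 2078) = -2001*(-1238) = 2477238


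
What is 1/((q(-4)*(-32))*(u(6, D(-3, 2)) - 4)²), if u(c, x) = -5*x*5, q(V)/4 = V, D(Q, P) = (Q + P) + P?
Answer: 1/430592 ≈ 2.3224e-6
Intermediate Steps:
D(Q, P) = Q + 2*P (D(Q, P) = (P + Q) + P = Q + 2*P)
q(V) = 4*V
u(c, x) = -25*x
1/((q(-4)*(-32))*(u(6, D(-3, 2)) - 4)²) = 1/(((4*(-4))*(-32))*(-25*(-3 + 2*2) - 4)²) = 1/((-16*(-32))*(-25*(-3 + 4) - 4)²) = 1/(512*(-25*1 - 4)²) = 1/(512*(-25 - 4)²) = 1/(512*(-29)²) = 1/(512*841) = 1/430592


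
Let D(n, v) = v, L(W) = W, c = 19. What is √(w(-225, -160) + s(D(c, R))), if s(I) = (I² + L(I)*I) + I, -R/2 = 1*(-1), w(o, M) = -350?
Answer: 2*I*√85 ≈ 18.439*I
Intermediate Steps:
R = 2 (R = -2*(-1) = 2)
s(I) = I + 2*I² (s(I) = (I² + I*I) + I = (I² + I²) + I = 2*I² + I = I + 2*I²)
√(w(-225, -160) + s(D(c, R))) = √(-350 + 2*(1 + 2*2)) = √(-350 + 2*(1 + 4)) = √(-350 + 2*5) = √(-350 + 10) = √(-340) = 2*I*√85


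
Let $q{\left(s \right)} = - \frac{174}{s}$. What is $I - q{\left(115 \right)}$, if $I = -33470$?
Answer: $- \frac{3848876}{115} \approx -33469.0$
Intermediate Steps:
$I - q{\left(115 \right)} = -33470 - - \frac{174}{115} = -33470 + \frac{174}{115} = - \frac{3848876}{115}$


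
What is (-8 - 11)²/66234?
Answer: 19/3486 ≈ 0.0054504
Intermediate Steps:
(-8 - 11)²/66234 = (-19)²*(1/66234) = 361*(1/66234) = 19/3486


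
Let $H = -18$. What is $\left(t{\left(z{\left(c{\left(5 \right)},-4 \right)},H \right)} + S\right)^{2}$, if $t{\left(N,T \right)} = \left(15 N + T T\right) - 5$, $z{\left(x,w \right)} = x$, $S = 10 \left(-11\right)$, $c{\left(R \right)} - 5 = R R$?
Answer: $434281$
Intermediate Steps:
$c{\left(R \right)} = 5 + R^{2}$ ($c{\left(R \right)} = 5 + R R = 5 + R^{2}$)
$S = -110$
$t{\left(N,T \right)} = -5 + T^{2} + 15 N$ ($t{\left(N,T \right)} = \left(15 N + T^{2}\right) - 5 = \left(T^{2} + 15 N\right) - 5 = -5 + T^{2} + 15 N$)
$\left(t{\left(z{\left(c{\left(5 \right)},-4 \right)},H \right)} + S\right)^{2} = \left(\left(-5 + \left(-18\right)^{2} + 15 \left(5 + 5^{2}\right)\right) - 110\right)^{2} = \left(\left(-5 + 324 + 15 \left(5 + 25\right)\right) - 110\right)^{2} = \left(\left(-5 + 324 + 15 \cdot 30\right) - 110\right)^{2} = \left(\left(-5 + 324 + 450\right) - 110\right)^{2} = \left(769 - 110\right)^{2} = 659^{2} = 434281$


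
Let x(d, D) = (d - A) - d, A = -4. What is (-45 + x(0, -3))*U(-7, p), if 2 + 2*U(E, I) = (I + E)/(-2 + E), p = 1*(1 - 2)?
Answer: 205/9 ≈ 22.778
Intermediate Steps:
p = -1 (p = 1*(-1) = -1)
x(d, D) = 4 (x(d, D) = (d - 1*(-4)) - d = (d + 4) - d = (4 + d) - d = 4)
U(E, I) = -1 + (E + I)/(2*(-2 + E)) (U(E, I) = -1 + ((I + E)/(-2 + E))/2 = -1 + ((E + I)/(-2 + E))/2 = -1 + (E + I)/(2*(-2 + E)))
(-45 + x(0, -3))*U(-7, p) = (-45 + 4)*((4 - 1 - 1*(-7))/(2*(-2 - 7))) = -41*(4 - 1 + 7)/(2*(-9)) = -41*(-1)*10/(2*9) = -41*(-5/9) = 205/9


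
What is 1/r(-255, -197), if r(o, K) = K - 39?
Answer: -1/236 ≈ -0.0042373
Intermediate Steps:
r(o, K) = -39 + K
1/r(-255, -197) = 1/(-39 - 197) = 1/(-236) = -1/236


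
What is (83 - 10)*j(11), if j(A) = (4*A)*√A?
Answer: 3212*√11 ≈ 10653.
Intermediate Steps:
j(A) = 4*A^(3/2)
(83 - 10)*j(11) = (83 - 10)*(4*11^(3/2)) = 73*(4*(11*√11)) = 73*(44*√11) = 3212*√11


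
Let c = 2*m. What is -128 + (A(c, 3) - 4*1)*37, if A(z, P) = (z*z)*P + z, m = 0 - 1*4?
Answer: 6532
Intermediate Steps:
m = -4 (m = 0 - 4 = -4)
c = -8 (c = 2*(-4) = -8)
A(z, P) = z + P*z**2 (A(z, P) = z**2*P + z = P*z**2 + z = z + P*z**2)
-128 + (A(c, 3) - 4*1)*37 = -128 + (-8*(1 + 3*(-8)) - 4*1)*37 = -128 + (-8*(1 - 24) - 4)*37 = -128 + (-8*(-23) - 4)*37 = -128 + (184 - 4)*37 = -128 + 180*37 = -128 + 6660 = 6532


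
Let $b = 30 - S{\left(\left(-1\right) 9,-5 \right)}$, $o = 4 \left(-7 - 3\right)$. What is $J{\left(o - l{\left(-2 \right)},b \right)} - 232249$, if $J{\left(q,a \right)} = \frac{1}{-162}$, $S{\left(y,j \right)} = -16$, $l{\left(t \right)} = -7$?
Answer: $- \frac{37624339}{162} \approx -2.3225 \cdot 10^{5}$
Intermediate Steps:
$o = -40$ ($o = 4 \left(-10\right) = -40$)
$b = 46$ ($b = 30 - -16 = 30 + 16 = 46$)
$J{\left(q,a \right)} = - \frac{1}{162}$
$J{\left(o - l{\left(-2 \right)},b \right)} - 232249 = - \frac{1}{162} - 232249 = - \frac{37624339}{162}$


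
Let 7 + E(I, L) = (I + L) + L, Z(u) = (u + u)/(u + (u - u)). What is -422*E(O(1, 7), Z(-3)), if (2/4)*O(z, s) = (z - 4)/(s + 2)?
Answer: 4642/3 ≈ 1547.3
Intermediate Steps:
Z(u) = 2 (Z(u) = (2*u)/(u + 0) = (2*u)/u = 2)
O(z, s) = 2*(-4 + z)/(2 + s) (O(z, s) = 2*((z - 4)/(s + 2)) = 2*((-4 + z)/(2 + s)) = 2*(-4 + z)/(2 + s))
E(I, L) = -7 + I + 2*L (E(I, L) = -7 + ((I + L) + L) = -7 + (I + 2*L) = -7 + I + 2*L)
-422*E(O(1, 7), Z(-3)) = -422*(-7 + 2*(-4 + 1)/(2 + 7) + 2*2) = -422*(-7 + 2*(-3)/9 + 4) = -422*(-7 + 2*(1/9)*(-3) + 4) = -422*(-7 - 2/3 + 4) = -422*(-11/3) = 4642/3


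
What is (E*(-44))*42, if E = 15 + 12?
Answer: -49896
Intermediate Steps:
E = 27
(E*(-44))*42 = (27*(-44))*42 = -1188*42 = -49896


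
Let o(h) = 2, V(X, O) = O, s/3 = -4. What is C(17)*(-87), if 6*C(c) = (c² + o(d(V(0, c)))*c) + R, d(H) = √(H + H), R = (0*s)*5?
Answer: -9367/2 ≈ -4683.5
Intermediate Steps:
s = -12 (s = 3*(-4) = -12)
R = 0 (R = (0*(-12))*5 = 0*5 = 0)
d(H) = √2*√H (d(H) = √(2*H) = √2*√H)
C(c) = c/3 + c²/6 (C(c) = ((c² + 2*c) + 0)/6 = (c² + 2*c)/6 = c/3 + c²/6)
C(17)*(-87) = ((⅙)*17*(2 + 17))*(-87) = ((⅙)*17*19)*(-87) = (323/6)*(-87) = -9367/2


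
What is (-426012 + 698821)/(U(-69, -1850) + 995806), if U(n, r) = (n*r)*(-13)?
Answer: -272809/663644 ≈ -0.41108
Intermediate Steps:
U(n, r) = -13*n*r
(-426012 + 698821)/(U(-69, -1850) + 995806) = (-426012 + 698821)/(-13*(-69)*(-1850) + 995806) = 272809/(-1659450 + 995806) = 272809/(-663644) = 272809*(-1/663644) = -272809/663644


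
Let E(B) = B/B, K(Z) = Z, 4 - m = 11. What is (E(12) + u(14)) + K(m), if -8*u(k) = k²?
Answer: -61/2 ≈ -30.500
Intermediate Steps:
m = -7 (m = 4 - 1*11 = 4 - 11 = -7)
E(B) = 1
u(k) = -k²/8
(E(12) + u(14)) + K(m) = (1 - ⅛*14²) - 7 = (1 - ⅛*196) - 7 = (1 - 49/2) - 7 = -47/2 - 7 = -61/2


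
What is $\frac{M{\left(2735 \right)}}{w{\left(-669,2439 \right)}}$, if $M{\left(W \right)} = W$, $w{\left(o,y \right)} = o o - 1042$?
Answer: $\frac{2735}{446519} \approx 0.0061252$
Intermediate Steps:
$w{\left(o,y \right)} = -1042 + o^{2}$ ($w{\left(o,y \right)} = o^{2} - 1042 = -1042 + o^{2}$)
$\frac{M{\left(2735 \right)}}{w{\left(-669,2439 \right)}} = \frac{2735}{-1042 + \left(-669\right)^{2}} = \frac{2735}{-1042 + 447561} = \frac{2735}{446519}$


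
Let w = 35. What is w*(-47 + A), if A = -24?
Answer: -2485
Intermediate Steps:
w*(-47 + A) = 35*(-47 - 24) = 35*(-71) = -2485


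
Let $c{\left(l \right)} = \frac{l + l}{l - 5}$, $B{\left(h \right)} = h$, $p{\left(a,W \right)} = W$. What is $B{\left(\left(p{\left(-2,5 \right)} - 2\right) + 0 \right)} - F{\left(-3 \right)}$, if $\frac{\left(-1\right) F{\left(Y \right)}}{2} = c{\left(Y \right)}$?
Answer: $\frac{9}{2} \approx 4.5$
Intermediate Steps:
$c{\left(l \right)} = \frac{2 l}{-5 + l}$
$F{\left(Y \right)} = - \frac{4 Y}{-5 + Y}$ ($F{\left(Y \right)} = - 2 \frac{2 Y}{-5 + Y} = - \frac{4 Y}{-5 + Y}$)
$B{\left(\left(p{\left(-2,5 \right)} - 2\right) + 0 \right)} - F{\left(-3 \right)} = \left(\left(5 - 2\right) + 0\right) - \left(-4\right) \left(-3\right) \frac{1}{-5 - 3} = \left(3 + 0\right) - \left(-4\right) \left(-3\right) \frac{1}{-8} = 3 - \left(-4\right) \left(-3\right) \left(- \frac{1}{8}\right) = 3 - - \frac{3}{2} = 3 + \frac{3}{2} = \frac{9}{2}$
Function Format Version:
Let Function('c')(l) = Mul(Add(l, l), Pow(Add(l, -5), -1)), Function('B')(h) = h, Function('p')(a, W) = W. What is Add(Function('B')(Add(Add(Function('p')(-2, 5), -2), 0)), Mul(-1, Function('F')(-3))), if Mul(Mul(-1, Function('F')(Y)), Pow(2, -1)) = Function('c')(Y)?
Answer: Rational(9, 2) ≈ 4.5000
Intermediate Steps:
Function('c')(l) = Mul(2, l, Pow(Add(-5, l), -1)) (Function('c')(l) = Mul(Mul(2, l), Pow(Add(-5, l), -1)) = Mul(2, l, Pow(Add(-5, l), -1)))
Function('F')(Y) = Mul(-4, Y, Pow(Add(-5, Y), -1)) (Function('F')(Y) = Mul(-2, Mul(2, Y, Pow(Add(-5, Y), -1))) = Mul(-4, Y, Pow(Add(-5, Y), -1)))
Add(Function('B')(Add(Add(Function('p')(-2, 5), -2), 0)), Mul(-1, Function('F')(-3))) = Add(Add(Add(5, -2), 0), Mul(-1, Mul(-4, -3, Pow(Add(-5, -3), -1)))) = Add(Add(3, 0), Mul(-1, Mul(-4, -3, Pow(-8, -1)))) = Add(3, Mul(-1, Mul(-4, -3, Rational(-1, 8)))) = Add(3, Mul(-1, Rational(-3, 2))) = Add(3, Rational(3, 2)) = Rational(9, 2)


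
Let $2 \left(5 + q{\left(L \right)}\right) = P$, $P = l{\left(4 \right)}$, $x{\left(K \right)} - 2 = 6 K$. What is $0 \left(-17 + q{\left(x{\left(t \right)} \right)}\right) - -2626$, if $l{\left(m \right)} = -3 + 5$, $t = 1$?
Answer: $2626$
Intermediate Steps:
$l{\left(m \right)} = 2$
$x{\left(K \right)} = 2 + 6 K$
$P = 2$
$q{\left(L \right)} = -4$ ($q{\left(L \right)} = -5 + \frac{1}{2} \cdot 2 = -5 + 1 = -4$)
$0 \left(-17 + q{\left(x{\left(t \right)} \right)}\right) - -2626 = 0 \left(-17 - 4\right) - -2626 = 0 \left(-21\right) + 2626 = 0 + 2626 = 2626$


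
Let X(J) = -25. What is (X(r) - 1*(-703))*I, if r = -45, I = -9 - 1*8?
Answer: -11526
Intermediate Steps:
I = -17 (I = -9 - 8 = -17)
(X(r) - 1*(-703))*I = (-25 - 1*(-703))*(-17) = (-25 + 703)*(-17) = 678*(-17) = -11526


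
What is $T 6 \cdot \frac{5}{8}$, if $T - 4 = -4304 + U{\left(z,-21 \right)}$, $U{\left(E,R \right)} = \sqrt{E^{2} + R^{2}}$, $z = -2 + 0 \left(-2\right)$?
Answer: $-16125 + \frac{15 \sqrt{445}}{4} \approx -16046.0$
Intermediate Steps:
$z = -2$ ($z = -2 + 0 = -2$)
$T = -4300 + \sqrt{445}$ ($T = 4 - \left(4304 - \sqrt{\left(-2\right)^{2} + \left(-21\right)^{2}}\right) = 4 - \left(4304 - \sqrt{4 + 441}\right) = 4 - \left(4304 - \sqrt{445}\right) = -4300 + \sqrt{445} \approx -4278.9$)
$T 6 \cdot \frac{5}{8} = \left(-4300 + \sqrt{445}\right) 6 \cdot \frac{5}{8} = \left(-4300 + \sqrt{445}\right) \frac{15}{4} = -16125 + \frac{15 \sqrt{445}}{4}$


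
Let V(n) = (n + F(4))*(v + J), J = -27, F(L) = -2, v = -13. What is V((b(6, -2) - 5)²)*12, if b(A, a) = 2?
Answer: -3360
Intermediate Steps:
V(n) = 80 - 40*n (V(n) = (n - 2)*(-13 - 27) = (-2 + n)*(-40) = 80 - 40*n)
V((b(6, -2) - 5)²)*12 = (80 - 40*(2 - 5)²)*12 = (80 - 40*(-3)²)*12 = (80 - 40*9)*12 = (80 - 360)*12 = -280*12 = -3360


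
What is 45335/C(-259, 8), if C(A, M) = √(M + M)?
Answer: 45335/4 ≈ 11334.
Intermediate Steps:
C(A, M) = √2*√M (C(A, M) = √(2*M) = √2*√M)
45335/C(-259, 8) = 45335/((√2*√8)) = 45335/((√2*(2*√2))) = 45335/4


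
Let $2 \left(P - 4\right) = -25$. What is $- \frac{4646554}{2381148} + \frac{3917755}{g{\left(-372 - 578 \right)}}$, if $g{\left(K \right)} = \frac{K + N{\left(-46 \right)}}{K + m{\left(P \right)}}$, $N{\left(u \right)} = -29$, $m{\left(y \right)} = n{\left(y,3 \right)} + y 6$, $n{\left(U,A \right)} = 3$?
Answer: $\frac{423186019309007}{105961086} \approx 3.9938 \cdot 10^{6}$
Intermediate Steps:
$P = - \frac{17}{2}$ ($P = 4 + \frac{1}{2} \left(-25\right) = 4 - \frac{25}{2} = - \frac{17}{2} \approx -8.5$)
$m{\left(y \right)} = 3 + 6 y$ ($m{\left(y \right)} = 3 + y 6 = 3 + 6 y$)
$g{\left(K \right)} = \frac{-29 + K}{-48 + K}$ ($g{\left(K \right)} = \frac{K - 29}{K + \left(3 + 6 \left(- \frac{17}{2}\right)\right)} = \frac{-29 + K}{K + \left(3 - 51\right)} = \frac{-29 + K}{K - 48} = \frac{-29 + K}{-48 + K}$)
$- \frac{4646554}{2381148} + \frac{3917755}{g{\left(-372 - 578 \right)}} = - \frac{4646554}{2381148} + \frac{3917755}{\frac{1}{-48 - 950} \left(-29 - 950\right)} = \left(-4646554\right) \frac{1}{2381148} + \frac{3917755}{\frac{1}{-48 - 950} \left(-29 - 950\right)} = - \frac{211207}{108234} + \frac{3917755}{\frac{1}{-998} \left(-979\right)} = - \frac{211207}{108234} + \frac{3917755}{\left(- \frac{1}{998}\right) \left(-979\right)} = - \frac{211207}{108234} + \frac{3917755}{\frac{979}{998}} = - \frac{211207}{108234} + 3917755 \cdot \frac{998}{979} = - \frac{211207}{108234} + \frac{3909919490}{979} = \frac{423186019309007}{105961086}$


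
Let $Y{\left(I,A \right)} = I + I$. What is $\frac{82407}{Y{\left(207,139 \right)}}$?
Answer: $\frac{27469}{138} \approx 199.05$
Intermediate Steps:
$Y{\left(I,A \right)} = 2 I$
$\frac{82407}{Y{\left(207,139 \right)}} = \frac{82407}{2 \cdot 207} = \frac{82407}{414} = 82407 \cdot \frac{1}{414} = \frac{27469}{138}$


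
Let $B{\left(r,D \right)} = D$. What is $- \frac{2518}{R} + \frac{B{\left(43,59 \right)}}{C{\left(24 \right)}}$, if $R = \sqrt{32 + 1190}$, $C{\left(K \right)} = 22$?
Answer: $\frac{59}{22} - \frac{1259 \sqrt{1222}}{611} \approx -69.349$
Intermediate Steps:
$R = \sqrt{1222} \approx 34.957$
$- \frac{2518}{R} + \frac{B{\left(43,59 \right)}}{C{\left(24 \right)}} = - \frac{2518}{\sqrt{1222}} + \frac{59}{22} = - 2518 \frac{\sqrt{1222}}{1222} + 59 \cdot \frac{1}{22} = - \frac{1259 \sqrt{1222}}{611} + \frac{59}{22} = \frac{59}{22} - \frac{1259 \sqrt{1222}}{611}$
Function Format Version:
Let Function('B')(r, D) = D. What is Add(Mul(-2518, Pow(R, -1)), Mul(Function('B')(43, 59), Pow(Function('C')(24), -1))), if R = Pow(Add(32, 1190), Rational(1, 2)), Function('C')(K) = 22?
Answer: Add(Rational(59, 22), Mul(Rational(-1259, 611), Pow(1222, Rational(1, 2)))) ≈ -69.349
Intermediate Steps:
R = Pow(1222, Rational(1, 2)) ≈ 34.957
Add(Mul(-2518, Pow(R, -1)), Mul(Function('B')(43, 59), Pow(Function('C')(24), -1))) = Add(Mul(-2518, Pow(Pow(1222, Rational(1, 2)), -1)), Mul(59, Pow(22, -1))) = Add(Mul(-2518, Mul(Rational(1, 1222), Pow(1222, Rational(1, 2)))), Mul(59, Rational(1, 22))) = Add(Mul(Rational(-1259, 611), Pow(1222, Rational(1, 2))), Rational(59, 22)) = Add(Rational(59, 22), Mul(Rational(-1259, 611), Pow(1222, Rational(1, 2))))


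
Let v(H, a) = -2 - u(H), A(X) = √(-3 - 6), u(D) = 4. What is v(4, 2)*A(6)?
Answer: -18*I ≈ -18.0*I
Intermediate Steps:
A(X) = 3*I (A(X) = √(-9) = 3*I)
v(H, a) = -6 (v(H, a) = -2 - 1*4 = -2 - 4 = -6)
v(4, 2)*A(6) = -18*I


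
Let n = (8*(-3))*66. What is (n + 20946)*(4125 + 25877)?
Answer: 580898724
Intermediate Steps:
n = -1584 (n = -24*66 = -1584)
(n + 20946)*(4125 + 25877) = (-1584 + 20946)*(4125 + 25877) = 19362*30002 = 580898724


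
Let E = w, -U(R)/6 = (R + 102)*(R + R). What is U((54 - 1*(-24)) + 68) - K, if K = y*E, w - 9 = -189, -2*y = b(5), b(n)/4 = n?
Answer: -436296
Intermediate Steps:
b(n) = 4*n
y = -10 (y = -2*5 = -½*20 = -10)
U(R) = -12*R*(102 + R) (U(R) = -6*(R + 102)*(R + R) = -6*(102 + R)*2*R = -12*R*(102 + R))
w = -180 (w = 9 - 189 = -180)
E = -180
K = 1800 (K = -10*(-180) = 1800)
U((54 - 1*(-24)) + 68) - K = -12*((54 - 1*(-24)) + 68)*(102 + ((54 - 1*(-24)) + 68)) - 1*1800 = -12*((54 + 24) + 68)*(102 + ((54 + 24) + 68)) - 1800 = -12*(78 + 68)*(102 + (78 + 68)) - 1800 = -12*146*(102 + 146) - 1800 = -12*146*248 - 1800 = -434496 - 1800 = -436296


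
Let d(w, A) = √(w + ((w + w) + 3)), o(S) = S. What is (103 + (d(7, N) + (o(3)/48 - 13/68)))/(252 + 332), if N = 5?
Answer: 27981/158848 + √6/292 ≈ 0.18454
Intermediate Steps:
d(w, A) = √(3 + 3*w) (d(w, A) = √(w + (2*w + 3)) = √(w + (3 + 2*w)) = √(3 + 3*w))
(103 + (d(7, N) + (o(3)/48 - 13/68)))/(252 + 332) = (103 + (√(3 + 3*7) + (3/48 - 13/68)))/(252 + 332) = (103 + (√(3 + 21) + (3*(1/48) - 13*1/68)))/584 = (103 + (√24 + (1/16 - 13/68)))*(1/584) = (103 + (2*√6 - 35/272))*(1/584) = (103 + (-35/272 + 2*√6))*(1/584) = (27981/272 + 2*√6)*(1/584) = 27981/158848 + √6/292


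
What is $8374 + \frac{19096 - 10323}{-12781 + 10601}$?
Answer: $\frac{18246547}{2180} \approx 8370.0$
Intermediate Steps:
$8374 + \frac{19096 - 10323}{-12781 + 10601} = 8374 + \frac{8773}{-2180} = 8374 + 8773 \left(- \frac{1}{2180}\right) = 8374 - \frac{8773}{2180} = \frac{18246547}{2180}$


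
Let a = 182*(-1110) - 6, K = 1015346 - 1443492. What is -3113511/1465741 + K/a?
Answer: -729513550/148058895633 ≈ -0.0049272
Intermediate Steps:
K = -428146
a = -202026 (a = -202020 - 6 = -202026)
-3113511/1465741 + K/a = -3113511/1465741 - 428146/(-202026) = -3113511*1/1465741 - 428146*(-1/202026) = -3113511/1465741 + 214073/101013 = -729513550/148058895633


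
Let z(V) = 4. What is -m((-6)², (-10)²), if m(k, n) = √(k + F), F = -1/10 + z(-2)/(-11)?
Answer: -√429990/110 ≈ -5.9612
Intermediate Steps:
F = -51/110 (F = -1/10 + 4/(-11) = -1*⅒ + 4*(-1/11) = -⅒ - 4/11 = -51/110 ≈ -0.46364)
m(k, n) = √(-51/110 + k) (m(k, n) = √(k - 51/110) = √(-51/110 + k))
-m((-6)², (-10)²) = -√(-5610 + 12100*(-6)²)/110 = -√(-5610 + 12100*36)/110 = -√(-5610 + 435600)/110 = -√429990/110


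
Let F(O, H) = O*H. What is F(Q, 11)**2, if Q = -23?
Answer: 64009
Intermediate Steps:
F(O, H) = H*O
F(Q, 11)**2 = (11*(-23))**2 = (-253)**2 = 64009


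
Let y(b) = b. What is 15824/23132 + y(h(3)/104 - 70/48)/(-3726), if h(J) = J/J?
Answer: 1150377847/1680701724 ≈ 0.68446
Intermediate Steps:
h(J) = 1
15824/23132 + y(h(3)/104 - 70/48)/(-3726) = 15824/23132 + (1/104 - 70/48)/(-3726) = 15824*(1/23132) + (1*(1/104) - 70*1/48)*(-1/3726) = 3956/5783 + (1/104 - 35/24)*(-1/3726) = 3956/5783 - 113/78*(-1/3726) = 3956/5783 + 113/290628 = 1150377847/1680701724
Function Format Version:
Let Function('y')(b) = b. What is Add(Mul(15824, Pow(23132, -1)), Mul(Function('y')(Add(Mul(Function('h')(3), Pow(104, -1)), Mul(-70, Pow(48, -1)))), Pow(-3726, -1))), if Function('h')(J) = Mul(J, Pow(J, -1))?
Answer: Rational(1150377847, 1680701724) ≈ 0.68446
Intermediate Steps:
Function('h')(J) = 1
Add(Mul(15824, Pow(23132, -1)), Mul(Function('y')(Add(Mul(Function('h')(3), Pow(104, -1)), Mul(-70, Pow(48, -1)))), Pow(-3726, -1))) = Add(Mul(15824, Pow(23132, -1)), Mul(Add(Mul(1, Pow(104, -1)), Mul(-70, Pow(48, -1))), Pow(-3726, -1))) = Add(Mul(15824, Rational(1, 23132)), Mul(Add(Mul(1, Rational(1, 104)), Mul(-70, Rational(1, 48))), Rational(-1, 3726))) = Add(Rational(3956, 5783), Mul(Add(Rational(1, 104), Rational(-35, 24)), Rational(-1, 3726))) = Add(Rational(3956, 5783), Mul(Rational(-113, 78), Rational(-1, 3726))) = Add(Rational(3956, 5783), Rational(113, 290628)) = Rational(1150377847, 1680701724)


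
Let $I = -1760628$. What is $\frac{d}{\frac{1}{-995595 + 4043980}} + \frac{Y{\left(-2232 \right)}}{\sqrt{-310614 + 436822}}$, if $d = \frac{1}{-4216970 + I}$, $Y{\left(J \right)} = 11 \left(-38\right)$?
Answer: $- \frac{3048385}{5977598} - \frac{209 \sqrt{493}}{3944} \approx -1.6866$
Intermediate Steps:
$Y{\left(J \right)} = -418$
$d = - \frac{1}{5977598}$ ($d = \frac{1}{-4216970 - 1760628} = \frac{1}{-5977598} = - \frac{1}{5977598} \approx -1.6729 \cdot 10^{-7}$)
$\frac{d}{\frac{1}{-995595 + 4043980}} + \frac{Y{\left(-2232 \right)}}{\sqrt{-310614 + 436822}} = - \frac{1}{5977598 \frac{1}{-995595 + 4043980}} - \frac{418}{\sqrt{-310614 + 436822}} = - \frac{1}{5977598 \cdot \frac{1}{3048385}} - \frac{418}{\sqrt{126208}} = - \frac{\frac{1}{\frac{1}{3048385}}}{5977598} - \frac{418}{16 \sqrt{493}} = \left(- \frac{1}{5977598}\right) 3048385 - 418 \frac{\sqrt{493}}{7888} = - \frac{3048385}{5977598} - \frac{209 \sqrt{493}}{3944}$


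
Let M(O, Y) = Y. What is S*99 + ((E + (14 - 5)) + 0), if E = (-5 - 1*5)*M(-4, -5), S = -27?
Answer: -2614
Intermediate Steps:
E = 50 (E = (-5 - 1*5)*(-5) = (-5 - 5)*(-5) = -10*(-5) = 50)
S*99 + ((E + (14 - 5)) + 0) = -27*99 + ((50 + (14 - 5)) + 0) = -2673 + ((50 + 9) + 0) = -2673 + (59 + 0) = -2673 + 59 = -2614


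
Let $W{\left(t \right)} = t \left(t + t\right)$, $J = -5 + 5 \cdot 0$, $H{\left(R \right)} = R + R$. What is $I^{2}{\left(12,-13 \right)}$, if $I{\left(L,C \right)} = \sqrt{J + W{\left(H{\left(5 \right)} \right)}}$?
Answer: $195$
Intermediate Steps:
$H{\left(R \right)} = 2 R$
$J = -5$ ($J = -5 + 0 = -5$)
$W{\left(t \right)} = 2 t^{2}$ ($W{\left(t \right)} = t 2 t = 2 t^{2}$)
$I{\left(L,C \right)} = \sqrt{195}$ ($I{\left(L,C \right)} = \sqrt{-5 + 2 \left(2 \cdot 5\right)^{2}} = \sqrt{-5 + 2 \cdot 10^{2}} = \sqrt{-5 + 2 \cdot 100} = \sqrt{-5 + 200} = \sqrt{195}$)
$I^{2}{\left(12,-13 \right)} = \left(\sqrt{195}\right)^{2} = 195$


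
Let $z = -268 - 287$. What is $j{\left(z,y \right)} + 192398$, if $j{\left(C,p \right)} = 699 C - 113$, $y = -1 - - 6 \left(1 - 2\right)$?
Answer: $-195660$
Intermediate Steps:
$z = -555$
$y = -7$ ($y = -1 - \left(-6\right) \left(-1\right) = -1 - 6 = -7$)
$j{\left(C,p \right)} = -113 + 699 C$
$j{\left(z,y \right)} + 192398 = \left(-113 + 699 \left(-555\right)\right) + 192398 = \left(-113 - 387945\right) + 192398 = -388058 + 192398 = -195660$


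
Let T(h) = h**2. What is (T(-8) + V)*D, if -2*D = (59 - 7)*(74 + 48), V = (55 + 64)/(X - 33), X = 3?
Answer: -2856386/15 ≈ -1.9043e+5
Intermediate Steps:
V = -119/30 (V = (55 + 64)/(3 - 33) = 119/(-30) = 119*(-1/30) = -119/30 ≈ -3.9667)
D = -3172 (D = -(59 - 7)*(74 + 48)/2 = -26*122 = -1/2*6344 = -3172)
(T(-8) + V)*D = ((-8)**2 - 119/30)*(-3172) = (64 - 119/30)*(-3172) = (1801/30)*(-3172) = -2856386/15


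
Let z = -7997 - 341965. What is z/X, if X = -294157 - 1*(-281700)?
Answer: 349962/12457 ≈ 28.094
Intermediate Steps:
z = -349962
X = -12457 (X = -294157 + 281700 = -12457)
z/X = -349962/(-12457) = -349962*(-1/12457) = 349962/12457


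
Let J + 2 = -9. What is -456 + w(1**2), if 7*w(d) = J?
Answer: -3203/7 ≈ -457.57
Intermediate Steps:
J = -11 (J = -2 - 9 = -11)
w(d) = -11/7 (w(d) = (1/7)*(-11) = -11/7)
-456 + w(1**2) = -456 - 11/7 = -3203/7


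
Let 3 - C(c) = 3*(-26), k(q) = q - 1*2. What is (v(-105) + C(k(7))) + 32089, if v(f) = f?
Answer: 32065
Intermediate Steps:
k(q) = -2 + q (k(q) = q - 2 = -2 + q)
C(c) = 81 (C(c) = 3 - 3*(-26) = 3 - 1*(-78) = 3 + 78 = 81)
(v(-105) + C(k(7))) + 32089 = (-105 + 81) + 32089 = -24 + 32089 = 32065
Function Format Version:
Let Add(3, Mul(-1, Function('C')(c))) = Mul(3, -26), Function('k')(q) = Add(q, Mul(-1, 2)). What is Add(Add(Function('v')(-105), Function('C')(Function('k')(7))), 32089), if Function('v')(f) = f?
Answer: 32065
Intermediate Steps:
Function('k')(q) = Add(-2, q) (Function('k')(q) = Add(q, -2) = Add(-2, q))
Function('C')(c) = 81 (Function('C')(c) = Add(3, Mul(-1, Mul(3, -26))) = Add(3, Mul(-1, -78)) = Add(3, 78) = 81)
Add(Add(Function('v')(-105), Function('C')(Function('k')(7))), 32089) = Add(Add(-105, 81), 32089) = Add(-24, 32089) = 32065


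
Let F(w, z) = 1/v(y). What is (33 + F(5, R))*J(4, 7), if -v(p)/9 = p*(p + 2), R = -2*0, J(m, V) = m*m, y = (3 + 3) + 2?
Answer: 23759/45 ≈ 527.98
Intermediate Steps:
y = 8 (y = 6 + 2 = 8)
J(m, V) = m²
R = 0
v(p) = -9*p*(2 + p) (v(p) = -9*p*(p + 2) = -9*p*(2 + p))
F(w, z) = -1/720 (F(w, z) = 1/(-9*8*(2 + 8)) = 1/(-9*8*10) = 1/(-720) = -1/720)
(33 + F(5, R))*J(4, 7) = (33 - 1/720)*4² = (23759/720)*16 = 23759/45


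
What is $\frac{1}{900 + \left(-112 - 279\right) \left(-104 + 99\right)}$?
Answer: $\frac{1}{2855} \approx 0.00035026$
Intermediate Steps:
$\frac{1}{900 + \left(-112 - 279\right) \left(-104 + 99\right)} = \frac{1}{900 + \left(-112 - 279\right) \left(-5\right)} = \frac{1}{900 - -1955} = \frac{1}{900 + 1955} = \frac{1}{2855}$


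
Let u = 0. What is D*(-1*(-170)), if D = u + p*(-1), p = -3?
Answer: 510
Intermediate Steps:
D = 3 (D = 0 - 3*(-1) = 0 + 3 = 3)
D*(-1*(-170)) = 3*(-1*(-170)) = 3*170 = 510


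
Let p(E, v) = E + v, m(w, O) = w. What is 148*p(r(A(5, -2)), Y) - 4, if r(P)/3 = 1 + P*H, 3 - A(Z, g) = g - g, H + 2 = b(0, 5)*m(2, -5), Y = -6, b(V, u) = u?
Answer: 10208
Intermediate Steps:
H = 8 (H = -2 + 5*2 = -2 + 10 = 8)
A(Z, g) = 3 (A(Z, g) = 3 - (g - g) = 3 - 1*0 = 3 + 0 = 3)
r(P) = 3 + 24*P (r(P) = 3*(1 + P*8) = 3*(1 + 8*P) = 3 + 24*P)
148*p(r(A(5, -2)), Y) - 4 = 148*((3 + 24*3) - 6) - 4 = 148*((3 + 72) - 6) - 4 = 148*(75 - 6) - 4 = 148*69 - 4 = 10212 - 4 = 10208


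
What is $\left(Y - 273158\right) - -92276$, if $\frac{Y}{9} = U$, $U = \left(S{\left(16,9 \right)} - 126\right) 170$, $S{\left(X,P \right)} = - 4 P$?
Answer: $-428742$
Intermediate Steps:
$U = -27540$ ($U = \left(\left(-4\right) 9 - 126\right) 170 = \left(-36 - 126\right) 170 = \left(-162\right) 170 = -27540$)
$Y = -247860$ ($Y = 9 \left(-27540\right) = -247860$)
$\left(Y - 273158\right) - -92276 = \left(-247860 - 273158\right) - -92276 = -521018 + 92276 = -428742$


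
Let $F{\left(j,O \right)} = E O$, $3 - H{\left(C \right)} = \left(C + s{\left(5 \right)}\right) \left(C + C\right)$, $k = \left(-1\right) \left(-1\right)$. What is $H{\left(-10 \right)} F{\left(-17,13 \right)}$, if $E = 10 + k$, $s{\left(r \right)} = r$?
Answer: $-13871$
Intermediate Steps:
$k = 1$
$E = 11$ ($E = 10 + 1 = 11$)
$H{\left(C \right)} = 3 - 2 C \left(5 + C\right)$ ($H{\left(C \right)} = 3 - \left(C + 5\right) \left(C + C\right) = 3 - \left(5 + C\right) 2 C = 3 - 2 C \left(5 + C\right)$)
$F{\left(j,O \right)} = 11 O$
$H{\left(-10 \right)} F{\left(-17,13 \right)} = \left(3 - -100 - 2 \left(-10\right)^{2}\right) 11 \cdot 13 = \left(3 + 100 - 200\right) 143 = \left(-97\right) 143 = -13871$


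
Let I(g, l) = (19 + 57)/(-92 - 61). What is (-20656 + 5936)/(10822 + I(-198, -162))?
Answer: -225216/165569 ≈ -1.3603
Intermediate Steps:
I(g, l) = -76/153 (I(g, l) = 76/(-153) = 76*(-1/153) = -76/153)
(-20656 + 5936)/(10822 + I(-198, -162)) = (-20656 + 5936)/(10822 - 76/153) = -14720/1655690/153 = -14720*153/1655690 = -225216/165569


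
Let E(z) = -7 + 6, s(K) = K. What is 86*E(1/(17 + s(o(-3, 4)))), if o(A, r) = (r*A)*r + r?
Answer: -86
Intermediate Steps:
o(A, r) = r + A*r**2 (o(A, r) = (A*r)*r + r = A*r**2 + r = r + A*r**2)
E(z) = -1
86*E(1/(17 + s(o(-3, 4)))) = 86*(-1) = -86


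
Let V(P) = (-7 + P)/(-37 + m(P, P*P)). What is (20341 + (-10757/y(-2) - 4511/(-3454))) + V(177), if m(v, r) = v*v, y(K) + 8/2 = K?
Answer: 1794317468807/81061926 ≈ 22135.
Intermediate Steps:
y(K) = -4 + K
m(v, r) = v**2
V(P) = (-7 + P)/(-37 + P**2)
(20341 + (-10757/y(-2) - 4511/(-3454))) + V(177) = (20341 + (-10757/(-4 - 2) - 4511/(-3454))) + (-7 + 177)/(-37 + 177**2) = (20341 + (-10757/(-6) - 4511*(-1/3454))) + 170/(-37 + 31329) = (20341 + (-10757*(-1/6) + 4511/3454)) + 170/31292 = (20341 + (10757/6 + 4511/3454)) + (1/31292)*170 = (20341 + 9295436/5181) + 85/15646 = 114682157/5181 + 85/15646 = 1794317468807/81061926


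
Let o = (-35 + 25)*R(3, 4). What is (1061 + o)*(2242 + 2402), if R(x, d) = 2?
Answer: 4834404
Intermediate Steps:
o = -20 (o = (-35 + 25)*2 = -10*2 = -20)
(1061 + o)*(2242 + 2402) = (1061 - 20)*(2242 + 2402) = 1041*4644 = 4834404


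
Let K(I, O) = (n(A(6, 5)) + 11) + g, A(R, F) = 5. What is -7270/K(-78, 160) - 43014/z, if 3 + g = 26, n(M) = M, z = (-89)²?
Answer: -59263216/308919 ≈ -191.84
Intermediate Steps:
z = 7921
g = 23 (g = -3 + 26 = 23)
K(I, O) = 39 (K(I, O) = (5 + 11) + 23 = 16 + 23 = 39)
-7270/K(-78, 160) - 43014/z = -7270/39 - 43014/7921 = -59263216/308919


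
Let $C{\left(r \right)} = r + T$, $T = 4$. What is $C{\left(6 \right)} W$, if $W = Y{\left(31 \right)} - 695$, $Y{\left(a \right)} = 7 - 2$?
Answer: $-6900$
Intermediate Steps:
$Y{\left(a \right)} = 5$ ($Y{\left(a \right)} = 7 - 2 = 5$)
$C{\left(r \right)} = 4 + r$ ($C{\left(r \right)} = r + 4 = 4 + r$)
$W = -690$ ($W = 5 - 695 = -690$)
$C{\left(6 \right)} W = \left(4 + 6\right) \left(-690\right) = 10 \left(-690\right) = -6900$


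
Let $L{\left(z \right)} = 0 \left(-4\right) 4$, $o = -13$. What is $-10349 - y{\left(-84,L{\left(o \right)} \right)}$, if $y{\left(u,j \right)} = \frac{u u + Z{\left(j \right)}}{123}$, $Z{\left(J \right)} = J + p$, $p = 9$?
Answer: $- \frac{426664}{41} \approx -10406.0$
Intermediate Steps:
$Z{\left(J \right)} = 9 + J$ ($Z{\left(J \right)} = J + 9 = 9 + J$)
$L{\left(z \right)} = 0$ ($L{\left(z \right)} = 0 \cdot 4 = 0$)
$y{\left(u,j \right)} = \frac{3}{41} + \frac{j}{123} + \frac{u^{2}}{123}$ ($y{\left(u,j \right)} = \frac{u u + \left(9 + j\right)}{123} = \left(u^{2} + \left(9 + j\right)\right) \frac{1}{123} = \left(9 + j + u^{2}\right) \frac{1}{123} = \frac{3}{41} + \frac{j}{123} + \frac{u^{2}}{123}$)
$-10349 - y{\left(-84,L{\left(o \right)} \right)} = -10349 - \left(\frac{3}{41} + \frac{1}{123} \cdot 0 + \frac{\left(-84\right)^{2}}{123}\right) = -10349 - \left(\frac{3}{41} + 0 + \frac{1}{123} \cdot 7056\right) = -10349 - \left(\frac{3}{41} + 0 + \frac{2352}{41}\right) = -10349 - \frac{2355}{41} = - \frac{426664}{41}$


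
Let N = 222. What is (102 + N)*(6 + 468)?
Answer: 153576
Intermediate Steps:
(102 + N)*(6 + 468) = (102 + 222)*(6 + 468) = 324*474 = 153576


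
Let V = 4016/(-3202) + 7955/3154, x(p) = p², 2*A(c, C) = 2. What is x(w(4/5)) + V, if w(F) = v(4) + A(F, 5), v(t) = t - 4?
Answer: 11452277/5049554 ≈ 2.2680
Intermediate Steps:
A(c, C) = 1 (A(c, C) = (½)*2 = 1)
v(t) = -4 + t
w(F) = 1 (w(F) = (-4 + 4) + 1 = 0 + 1 = 1)
V = 6402723/5049554 (V = 4016*(-1/3202) + 7955*(1/3154) = -2008/1601 + 7955/3154 = 6402723/5049554 ≈ 1.2680)
x(w(4/5)) + V = 1² + 6402723/5049554 = 1 + 6402723/5049554 = 11452277/5049554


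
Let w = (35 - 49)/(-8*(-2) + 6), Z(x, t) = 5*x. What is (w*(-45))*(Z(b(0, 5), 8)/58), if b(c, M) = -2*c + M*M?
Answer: 39375/638 ≈ 61.716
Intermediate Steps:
b(c, M) = M² - 2*c (b(c, M) = -2*c + M² = M² - 2*c)
w = -7/11 (w = -14/(16 + 6) = -14/22 = -14*1/22 = -7/11 ≈ -0.63636)
(w*(-45))*(Z(b(0, 5), 8)/58) = (-7/11*(-45))*((5*(5² - 2*0))/58) = 315*((5*(25 + 0))*(1/58))/11 = 315*((5*25)*(1/58))/11 = 315*(125*(1/58))/11 = (315/11)*(125/58) = 39375/638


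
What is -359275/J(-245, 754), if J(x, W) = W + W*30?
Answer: -359275/23374 ≈ -15.371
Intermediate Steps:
J(x, W) = 31*W (J(x, W) = W + 30*W = 31*W)
-359275/J(-245, 754) = -359275/(31*754) = -359275/23374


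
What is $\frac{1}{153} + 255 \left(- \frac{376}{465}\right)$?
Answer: $- \frac{977945}{4743} \approx -206.19$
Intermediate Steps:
$\frac{1}{153} + 255 \left(- \frac{376}{465}\right) = \frac{1}{153} - \frac{6392}{31} = - \frac{977945}{4743}$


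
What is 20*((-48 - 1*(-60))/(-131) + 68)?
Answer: 177920/131 ≈ 1358.2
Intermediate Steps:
20*((-48 - 1*(-60))/(-131) + 68) = 20*((-48 + 60)*(-1/131) + 68) = 20*(12*(-1/131) + 68) = 20*(-12/131 + 68) = 20*(8896/131) = 177920/131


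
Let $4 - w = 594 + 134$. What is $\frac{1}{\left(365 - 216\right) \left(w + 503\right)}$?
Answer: $- \frac{1}{32929} \approx -3.0368 \cdot 10^{-5}$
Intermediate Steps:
$w = -724$ ($w = 4 - \left(594 + 134\right) = 4 - 728 = -724$)
$\frac{1}{\left(365 - 216\right) \left(w + 503\right)} = \frac{1}{\left(365 - 216\right) \left(-724 + 503\right)} = \frac{1}{\left(365 - 216\right) \left(-221\right)} = \frac{1}{149 \left(-221\right)} = \frac{1}{-32929} = - \frac{1}{32929}$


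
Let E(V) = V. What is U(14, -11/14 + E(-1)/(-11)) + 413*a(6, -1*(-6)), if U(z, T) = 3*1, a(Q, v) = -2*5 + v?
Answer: -1649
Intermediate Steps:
a(Q, v) = -10 + v
U(z, T) = 3
U(14, -11/14 + E(-1)/(-11)) + 413*a(6, -1*(-6)) = 3 + 413*(-10 - 1*(-6)) = 3 + 413*(-10 + 6) = 3 + 413*(-4) = 3 - 1652 = -1649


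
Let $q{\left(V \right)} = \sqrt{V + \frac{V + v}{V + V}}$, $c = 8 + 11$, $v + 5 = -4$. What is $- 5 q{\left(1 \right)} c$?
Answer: $- 95 i \sqrt{3} \approx - 164.54 i$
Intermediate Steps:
$v = -9$ ($v = -5 - 4 = -9$)
$c = 19$
$q{\left(V \right)} = \sqrt{V + \frac{-9 + V}{2 V}}$ ($q{\left(V \right)} = \sqrt{V + \frac{V - 9}{V + V}} = \sqrt{V + \frac{-9 + V}{2 V}}$)
$- 5 q{\left(1 \right)} c = - 5 \frac{\sqrt{2 - \frac{18}{1} + 4 \cdot 1}}{2} \cdot 19 = - 5 \frac{\sqrt{2 - 18 + 4}}{2} \cdot 19 = - 5 \frac{\sqrt{-12}}{2} \cdot 19 = - 5 \frac{2 i \sqrt{3}}{2} \cdot 19 = - 5 i \sqrt{3} \cdot 19 = - 95 i \sqrt{3}$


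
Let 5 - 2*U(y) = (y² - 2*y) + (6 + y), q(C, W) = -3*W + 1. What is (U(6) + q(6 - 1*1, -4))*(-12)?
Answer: 30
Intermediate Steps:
q(C, W) = 1 - 3*W
U(y) = -½ + y/2 - y²/2 (U(y) = 5/2 - ((y² - 2*y) + (6 + y))/2 = 5/2 - (6 + y² - y)/2 = 5/2 + (-3 + y/2 - y²/2) = -½ + y/2 - y²/2)
(U(6) + q(6 - 1*1, -4))*(-12) = ((-½ + (½)*6 - ½*6²) + (1 - 3*(-4)))*(-12) = ((-½ + 3 - ½*36) + (1 + 12))*(-12) = ((-½ + 3 - 18) + 13)*(-12) = (-31/2 + 13)*(-12) = -5/2*(-12) = 30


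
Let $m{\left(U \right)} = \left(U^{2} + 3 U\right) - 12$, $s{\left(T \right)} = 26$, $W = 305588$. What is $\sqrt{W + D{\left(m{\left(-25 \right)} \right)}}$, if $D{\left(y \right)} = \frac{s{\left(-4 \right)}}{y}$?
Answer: $\frac{\sqrt{22112656765}}{269} \approx 552.8$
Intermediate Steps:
$m{\left(U \right)} = -12 + U^{2} + 3 U$
$D{\left(y \right)} = \frac{26}{y}$
$\sqrt{W + D{\left(m{\left(-25 \right)} \right)}} = \sqrt{305588 + \frac{26}{-12 + \left(-25\right)^{2} + 3 \left(-25\right)}} = \sqrt{305588 + \frac{26}{-12 + 625 - 75}} = \sqrt{305588 + \frac{26}{538}} = \sqrt{305588 + 26 \cdot \frac{1}{538}} = \sqrt{305588 + \frac{13}{269}} = \sqrt{\frac{82203185}{269}} = \frac{\sqrt{22112656765}}{269}$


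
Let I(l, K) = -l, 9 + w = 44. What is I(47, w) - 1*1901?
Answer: -1948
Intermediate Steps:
w = 35 (w = -9 + 44 = 35)
I(47, w) - 1*1901 = -1*47 - 1*1901 = -47 - 1901 = -1948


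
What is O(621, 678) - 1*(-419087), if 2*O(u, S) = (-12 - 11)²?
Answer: 838703/2 ≈ 4.1935e+5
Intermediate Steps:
O(u, S) = 529/2 (O(u, S) = (-12 - 11)²/2 = (½)*(-23)² = (½)*529 = 529/2)
O(621, 678) - 1*(-419087) = 529/2 - 1*(-419087) = 529/2 + 419087 = 838703/2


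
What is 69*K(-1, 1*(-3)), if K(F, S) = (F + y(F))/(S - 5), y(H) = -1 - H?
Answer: 69/8 ≈ 8.6250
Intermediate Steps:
K(F, S) = -1/(-5 + S) (K(F, S) = (F + (-1 - F))/(S - 5) = -1/(-5 + S))
69*K(-1, 1*(-3)) = 69*(-1/(-5 + 1*(-3))) = 69*(-1/(-5 - 3)) = 69*(-1/(-8)) = 69*(-1*(-⅛)) = 69*(⅛) = 69/8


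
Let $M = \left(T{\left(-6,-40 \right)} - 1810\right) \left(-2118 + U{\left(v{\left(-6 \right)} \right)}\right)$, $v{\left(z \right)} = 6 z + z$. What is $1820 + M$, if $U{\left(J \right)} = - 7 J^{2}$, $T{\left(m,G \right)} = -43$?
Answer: $26807318$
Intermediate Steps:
$v{\left(z \right)} = 7 z$
$M = 26805498$ ($M = \left(-43 - 1810\right) \left(-2118 - 7 \left(7 \left(-6\right)\right)^{2}\right) = - 1853 \left(-2118 - 7 \left(-42\right)^{2}\right) = - 1853 \left(-2118 - 12348\right) = \left(-1853\right) \left(-14466\right) = 26805498$)
$1820 + M = 1820 + 26805498 = 26807318$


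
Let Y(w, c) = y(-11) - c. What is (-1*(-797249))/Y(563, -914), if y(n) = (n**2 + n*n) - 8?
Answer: 797249/1148 ≈ 694.47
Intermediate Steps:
y(n) = -8 + 2*n**2 (y(n) = (n**2 + n**2) - 8 = 2*n**2 - 8 = -8 + 2*n**2)
Y(w, c) = 234 - c (Y(w, c) = (-8 + 2*(-11)**2) - c = (-8 + 2*121) - c = (-8 + 242) - c = 234 - c)
(-1*(-797249))/Y(563, -914) = (-1*(-797249))/(234 - 1*(-914)) = 797249/(234 + 914) = 797249/1148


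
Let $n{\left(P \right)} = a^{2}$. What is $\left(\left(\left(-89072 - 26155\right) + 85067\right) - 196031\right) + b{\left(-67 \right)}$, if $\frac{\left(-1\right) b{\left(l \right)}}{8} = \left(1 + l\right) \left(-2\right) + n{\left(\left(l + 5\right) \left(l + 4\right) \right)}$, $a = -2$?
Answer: $-227279$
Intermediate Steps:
$n{\left(P \right)} = 4$ ($n{\left(P \right)} = \left(-2\right)^{2} = 4$)
$b{\left(l \right)} = -16 + 16 l$ ($b{\left(l \right)} = - 8 \left(\left(1 + l\right) \left(-2\right) + 4\right) = - 8 \left(\left(-2 - 2 l\right) + 4\right) = - 8 \left(2 - 2 l\right) = -16 + 16 l$)
$\left(\left(\left(-89072 - 26155\right) + 85067\right) - 196031\right) + b{\left(-67 \right)} = \left(\left(\left(-89072 - 26155\right) + 85067\right) - 196031\right) + \left(-16 + 16 \left(-67\right)\right) = \left(\left(-115227 + 85067\right) - 196031\right) - 1088 = \left(-30160 - 196031\right) - 1088 = -226191 - 1088 = -227279$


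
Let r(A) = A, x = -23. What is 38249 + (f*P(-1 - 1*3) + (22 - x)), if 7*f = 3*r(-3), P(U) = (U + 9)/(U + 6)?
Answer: 536071/14 ≈ 38291.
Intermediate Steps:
P(U) = (9 + U)/(6 + U)
f = -9/7 (f = (3*(-3))/7 = (1/7)*(-9) = -9/7 ≈ -1.2857)
38249 + (f*P(-1 - 1*3) + (22 - x)) = 38249 + (-9*(9 + (-1 - 1*3))/(7*(6 + (-1 - 1*3))) + (22 - 1*(-23))) = 38249 + (-9*(9 + (-1 - 3))/(7*(6 + (-1 - 3))) + (22 + 23)) = 38249 + (-9*(9 - 4)/(7*(6 - 4)) + 45) = 38249 + (-9*5/(7*2) + 45) = 38249 + (-9*5/14 + 45) = 38249 + (-9/7*5/2 + 45) = 38249 + (-45/14 + 45) = 38249 + 585/14 = 536071/14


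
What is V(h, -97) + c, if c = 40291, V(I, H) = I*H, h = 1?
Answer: 40194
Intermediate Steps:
V(I, H) = H*I
V(h, -97) + c = -97*1 + 40291 = -97 + 40291 = 40194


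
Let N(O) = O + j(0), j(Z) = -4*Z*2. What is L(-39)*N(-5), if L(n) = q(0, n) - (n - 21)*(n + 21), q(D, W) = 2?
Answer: 5390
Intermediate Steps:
j(Z) = -8*Z
N(O) = O (N(O) = O - 8*0 = O + 0 = O)
L(n) = 2 - (-21 + n)*(21 + n) (L(n) = 2 - (n - 21)*(n + 21) = 2 - (-21 + n)*(21 + n))
L(-39)*N(-5) = (443 - 1*(-39)²)*(-5) = (443 - 1*1521)*(-5) = (443 - 1521)*(-5) = -1078*(-5) = 5390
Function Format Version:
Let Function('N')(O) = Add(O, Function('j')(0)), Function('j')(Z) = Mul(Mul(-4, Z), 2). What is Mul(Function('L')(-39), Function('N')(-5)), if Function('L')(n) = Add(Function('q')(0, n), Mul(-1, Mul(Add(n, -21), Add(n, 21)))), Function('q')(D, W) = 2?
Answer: 5390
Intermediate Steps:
Function('j')(Z) = Mul(-8, Z)
Function('N')(O) = O (Function('N')(O) = Add(O, Mul(-8, 0)) = Add(O, 0) = O)
Function('L')(n) = Add(2, Mul(-1, Add(-21, n), Add(21, n))) (Function('L')(n) = Add(2, Mul(-1, Mul(Add(n, -21), Add(n, 21)))) = Add(2, Mul(-1, Mul(Add(-21, n), Add(21, n)))) = Add(2, Mul(-1, Add(-21, n), Add(21, n))))
Mul(Function('L')(-39), Function('N')(-5)) = Mul(Add(443, Mul(-1, Pow(-39, 2))), -5) = Mul(Add(443, Mul(-1, 1521)), -5) = Mul(Add(443, -1521), -5) = Mul(-1078, -5) = 5390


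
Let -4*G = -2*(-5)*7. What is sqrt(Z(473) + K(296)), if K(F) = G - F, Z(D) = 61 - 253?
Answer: I*sqrt(2022)/2 ≈ 22.483*I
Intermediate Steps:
Z(D) = -192
G = -35/2 (G = -(-2*(-5))*7/4 = -5*7/2 = -1/4*70 = -35/2 ≈ -17.500)
K(F) = -35/2 - F
sqrt(Z(473) + K(296)) = sqrt(-192 + (-35/2 - 1*296)) = sqrt(-192 + (-35/2 - 296)) = sqrt(-192 - 627/2) = sqrt(-1011/2) = I*sqrt(2022)/2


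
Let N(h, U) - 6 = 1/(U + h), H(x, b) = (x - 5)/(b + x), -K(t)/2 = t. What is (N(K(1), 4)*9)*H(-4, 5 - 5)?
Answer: 1053/8 ≈ 131.63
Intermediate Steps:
K(t) = -2*t
H(x, b) = (-5 + x)/(b + x)
N(h, U) = 6 + 1/(U + h)
(N(K(1), 4)*9)*H(-4, 5 - 5) = (((1 + 6*4 + 6*(-2*1))/(4 - 2*1))*9)*((-5 - 4)/((5 - 5) - 4)) = (((1 + 24 + 6*(-2))/(4 - 2))*9)*(-9/(0 - 4)) = (((1 + 24 - 12)/2)*9)*(-9/(-4)) = (((½)*13)*9)*(-¼*(-9)) = ((13/2)*9)*(9/4) = (117/2)*(9/4) = 1053/8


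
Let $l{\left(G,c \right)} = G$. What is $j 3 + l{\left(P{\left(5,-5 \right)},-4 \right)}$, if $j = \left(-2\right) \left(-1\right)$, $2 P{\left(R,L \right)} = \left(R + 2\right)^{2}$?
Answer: $\frac{61}{2} \approx 30.5$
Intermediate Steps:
$P{\left(R,L \right)} = \frac{\left(2 + R\right)^{2}}{2}$ ($P{\left(R,L \right)} = \frac{\left(R + 2\right)^{2}}{2} = \frac{\left(2 + R\right)^{2}}{2}$)
$j = 2$
$j 3 + l{\left(P{\left(5,-5 \right)},-4 \right)} = 2 \cdot 3 + \frac{\left(2 + 5\right)^{2}}{2} = 6 + \frac{7^{2}}{2} = 6 + \frac{1}{2} \cdot 49 = 6 + \frac{49}{2} = \frac{61}{2}$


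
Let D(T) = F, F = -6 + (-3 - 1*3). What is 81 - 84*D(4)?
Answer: 1089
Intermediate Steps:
F = -12 (F = -6 + (-3 - 3) = -6 - 6 = -12)
D(T) = -12
81 - 84*D(4) = 81 - 84*(-12) = 81 + 1008 = 1089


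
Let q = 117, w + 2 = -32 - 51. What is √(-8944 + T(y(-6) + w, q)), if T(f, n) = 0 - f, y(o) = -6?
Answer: I*√8853 ≈ 94.09*I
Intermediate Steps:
w = -85 (w = -2 + (-32 - 51) = -2 - 83 = -85)
T(f, n) = -f
√(-8944 + T(y(-6) + w, q)) = √(-8944 - (-6 - 85)) = √(-8944 - 1*(-91)) = √(-8944 + 91) = √(-8853) = I*√8853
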